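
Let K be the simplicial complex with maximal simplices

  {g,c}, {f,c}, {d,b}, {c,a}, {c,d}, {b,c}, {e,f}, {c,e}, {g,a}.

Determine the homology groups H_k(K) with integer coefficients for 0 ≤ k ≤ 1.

Order the vertices as a < b < c < d < e < f < g. Listing each simplex with vertices in this order, K has dimension 1 with simplices:

  0-simplices (7): a, b, c, d, e, f, g
  1-simplices (9): ac, ag, bc, bd, cd, ce, cf, cg, ef

so the chain groups are C_0 ≅ Z^7, C_1 ≅ Z^9.

The boundary map ∂_1: C_1 → C_0 maps an edge to its endpoints' difference, ∂[p,q] = q − p. For instance
  ∂cd = d − c.
The 7×9 boundary matrix has rank 6 and Smith normal form diag(1,1,1,1,1,1).

From H_k ≅ ker(∂_k) / im(∂_{k+1}) we obtain:

  H_0: rank C_0 − rank ∂_1 = 7 − 6 = 1, and the invariant factors of ∂_1 are all 1, so H_0 = Z.
  H_1: rank ker ∂_1 − rank ∂_2 = (9 − 6) − 0 = 3, and there is no ∂_2, so H_1 = Z^3.

H_0 ≅ Z,  H_1 ≅ Z^3.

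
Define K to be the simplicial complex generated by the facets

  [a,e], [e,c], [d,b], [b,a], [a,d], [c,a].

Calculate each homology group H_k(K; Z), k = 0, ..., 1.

Take the total order a < b < c < d < e on the vertex set. Then K (dimension 1) consists of the simplices:

  0-simplices (5): a, b, c, d, e
  1-simplices (6): ab, ac, ad, ae, bd, ce

so the chain groups are C_0 ≅ Z^5, C_1 ≅ Z^6.

The boundary map ∂_1: C_1 → C_0 sends each edge [p,q] (with p < q) to q − p.
The 5×6 boundary matrix has rank 4 and Smith normal form diag(1,1,1,1).

From H_k ≅ ker(∂_k) / im(∂_{k+1}) we obtain:

  H_0: rank C_0 − rank ∂_1 = 5 − 4 = 1, and the invariant factors of ∂_1 are all 1, so H_0 = Z.
  H_1: rank ker ∂_1 − rank ∂_2 = (6 − 4) − 0 = 2, and there is no ∂_2, so H_1 = Z^2.

H_0 = Z,  H_1 = Z^2.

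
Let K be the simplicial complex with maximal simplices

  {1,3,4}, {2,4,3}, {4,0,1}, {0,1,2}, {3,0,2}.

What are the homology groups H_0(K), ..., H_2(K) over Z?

H_0 = Z,  H_1 = Z,  H_2 = 0.

Fix the vertex order 0 < 1 < 2 < 3 < 4 and write every simplex with vertices in increasing order. Then dim K = 2 and the simplices of K are:

  0-simplices (5): [0], [1], [2], [3], [4]
  1-simplices (10): [0,1], [0,2], [0,3], [0,4], [1,2], [1,3], [1,4], [2,3], [2,4], [3,4]
  2-simplices (5): [0,1,2], [0,1,4], [0,2,3], [1,3,4], [2,3,4]

so the chain groups are C_0 ≅ Z^5, C_1 ≅ Z^10, C_2 ≅ Z^5.

The boundary map ∂_1: C_1 → C_0 sends each edge [p,q] (with p < q) to q − p.
The resulting 5×10 matrix has rank 4, and its Smith normal form has invariant factors (1,1,1,1).

∂_2: C_2 → C_1 sends each 2-simplex [p,q,r] to [q,r] − [p,r] + [p,q]. For instance
  ∂[0,1,4] = [1,4] − [0,4] + [0,1],
  ∂[2,3,4] = [3,4] − [2,4] + [2,3].
The resulting 10×5 matrix has rank 5, and its Smith normal form has invariant factors (1,1,1,1,1).

Reading off H_k = ker ∂_k / im ∂_{k+1}:

  H_0: rank C_0 − rank ∂_1 = 5 − 4 = 1, and the invariant factors of ∂_1 are all 1, so H_0 = Z.
  H_1: rank ker ∂_1 − rank ∂_2 = (10 − 4) − 5 = 1, and the invariant factors of ∂_2 are all 1, so H_1 = Z.
  H_2: rank ker ∂_2 − rank ∂_3 = (5 − 5) − 0 = 0, and there is no ∂_3, so H_2 = 0.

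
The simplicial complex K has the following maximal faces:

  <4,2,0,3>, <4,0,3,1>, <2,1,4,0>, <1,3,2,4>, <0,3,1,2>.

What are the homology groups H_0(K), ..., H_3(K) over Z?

H_0 = Z,  H_1 = 0,  H_2 = 0,  H_3 = Z.

Order the vertices as 0 < 1 < 2 < 3 < 4. Listing each simplex with vertices in this order, K has dimension 3 with simplices:

  0-simplices (5): [0], [1], [2], [3], [4]
  1-simplices (10): [0,1], [0,2], [0,3], [0,4], [1,2], [1,3], [1,4], [2,3], [2,4], [3,4]
  2-simplices (10): [0,1,2], [0,1,3], [0,1,4], [0,2,3], [0,2,4], [0,3,4], [1,2,3], [1,2,4], [1,3,4], [2,3,4]
  3-simplices (5): [0,1,2,3], [0,1,2,4], [0,1,3,4], [0,2,3,4], [1,2,3,4]

so the chain groups are C_0 ≅ Z^5, C_1 ≅ Z^10, C_2 ≅ Z^10, C_3 ≅ Z^5.

∂_1: C_1 → C_0 is given by ∂[p,q] = [q] − [p].
This gives a 5×10 integer matrix of rank 4; reducing to Smith normal form yields diagonal entries (1,1,1,1).

∂_2: C_2 → C_1 maps a triangle to the signed sum of its edges. For instance
  ∂[0,1,3] = [1,3] − [0,3] + [0,1],
  ∂[0,1,2] = [1,2] − [0,2] + [0,1].
As a 10×10 matrix over Z this has rank 6, with invariant factors (1,1,1,1,1,1).

Boundary ∂_3: C_3 → C_2 sends each 3-simplex σ to the alternating sum Σ_i (−1)^i (σ with its i-th vertex removed). For instance
  ∂[0,1,3,4] = [1,3,4] − [0,3,4] + [0,1,4] − [0,1,3],
  ∂[0,1,2,4] = [1,2,4] − [0,2,4] + [0,1,4] − [0,1,2].
As a 10×5 matrix over Z this has rank 4, with invariant factors (1,1,1,1).

From H_k ≅ ker(∂_k) / im(∂_{k+1}) we obtain:

  H_0: rank C_0 − rank ∂_1 = 5 − 4 = 1, and the invariant factors of ∂_1 are all 1, so H_0 = Z.
  H_1: rank ker ∂_1 − rank ∂_2 = (10 − 4) − 6 = 0, and the invariant factors of ∂_2 are all 1, so H_1 = 0.
  H_2: rank ker ∂_2 − rank ∂_3 = (10 − 6) − 4 = 0, and the invariant factors of ∂_3 are all 1, so H_2 = 0.
  H_3: rank ker ∂_3 − rank ∂_4 = (5 − 4) − 0 = 1, and there is no ∂_4, so H_3 = Z.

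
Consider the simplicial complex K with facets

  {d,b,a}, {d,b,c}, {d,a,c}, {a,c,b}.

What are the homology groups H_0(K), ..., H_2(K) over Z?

H_0 = Z,  H_1 = 0,  H_2 = Z.

Fix the vertex order a < b < c < d and write every simplex with vertices in increasing order. Then dim K = 2 and the simplices of K are:

  0-simplices (4): a, b, c, d
  1-simplices (6): ab, ac, ad, bc, bd, cd
  2-simplices (4): abc, abd, acd, bcd

Hence C_0 ≅ Z^4, C_1 ≅ Z^6, C_2 ≅ Z^4.

∂_1: C_1 → C_0 sends each edge [p,q] (with p < q) to q − p.
The 4×6 boundary matrix has rank 3 and Smith normal form diag(1,1,1).

Boundary ∂_2: C_2 → C_1 sends each 2-simplex [p,q,r] to [q,r] − [p,r] + [p,q]. For instance
  ∂bcd = cd − bd + bc,
  ∂acd = cd − ad + ac.
As a 6×4 matrix over Z this has rank 3, with invariant factors (1,1,1).

Reading off H_k = ker ∂_k / im ∂_{k+1}:

  H_0: rank C_0 − rank ∂_1 = 4 − 3 = 1, and the invariant factors of ∂_1 are all 1, so H_0 = Z.
  H_1: rank ker ∂_1 − rank ∂_2 = (6 − 3) − 3 = 0, and the invariant factors of ∂_2 are all 1, so H_1 = 0.
  H_2: rank ker ∂_2 − rank ∂_3 = (4 − 3) − 0 = 1, and there is no ∂_3, so H_2 = Z.

(K is a triangulation of the 2-sphere S^2.)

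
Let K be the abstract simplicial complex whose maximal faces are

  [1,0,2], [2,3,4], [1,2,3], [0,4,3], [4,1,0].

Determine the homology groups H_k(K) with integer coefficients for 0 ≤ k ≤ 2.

K has 5 vertices, 10 edges, 5 triangles.
rank ∂_0 = 0, rank ∂_1 = 4 ⇒ b_0 = 5 − 0 − 4 = 1; all invariant factors of ∂_1 are 1 so no torsion. So H_0 = Z.
rank ∂_1 = 4, rank ∂_2 = 5 ⇒ b_1 = 10 − 4 − 5 = 1; all invariant factors of ∂_2 are 1 so no torsion. So H_1 = Z.
rank ∂_2 = 5, rank ∂_3 = 0 ⇒ b_2 = 5 − 5 − 0 = 0. So H_2 = 0.

H_0 = Z,  H_1 = Z,  H_2 = 0.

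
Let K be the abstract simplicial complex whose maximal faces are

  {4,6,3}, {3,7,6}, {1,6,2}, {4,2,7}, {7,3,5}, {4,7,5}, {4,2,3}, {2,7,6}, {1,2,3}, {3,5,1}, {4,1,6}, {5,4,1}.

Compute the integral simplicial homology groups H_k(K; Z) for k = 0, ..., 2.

Take the total order 1 < 2 < 3 < 4 < 5 < 6 < 7 on the vertex set. Then K (dimension 2) consists of the simplices:

  0-simplices (7): [1], [2], [3], [4], [5], [6], [7]
  1-simplices (18): [1,2], [1,3], [1,4], [1,5], [1,6], [2,3], [2,4], [2,6], [2,7], [3,4], [3,5], [3,6], [3,7], [4,5], [4,6], [4,7], [5,7], [6,7]
  2-simplices (12): [1,2,3], [1,2,6], [1,3,5], [1,4,5], [1,4,6], [2,3,4], [2,4,7], [2,6,7], [3,4,6], [3,5,7], [3,6,7], [4,5,7]

Hence C_0 ≅ Z^7, C_1 ≅ Z^18, C_2 ≅ Z^12.

The boundary map ∂_1: C_1 → C_0 maps an edge to its endpoints' difference, ∂[p,q] = q − p. For instance
  ∂[1,6] = [6] − [1].
As a 7×18 matrix over Z this has rank 6, with invariant factors (1,1,1,1,1,1).

The boundary map ∂_2: C_2 → C_1 maps a triangle to the signed sum of its edges. For instance
  ∂[1,3,5] = [3,5] − [1,5] + [1,3],
  ∂[3,4,6] = [4,6] − [3,6] + [3,4].
The resulting 18×12 matrix has rank 12, and its Smith normal form has invariant factors (1,1,1,1,1,1,1,1,1,1,1,2).

Computing H_k = (kernel of ∂_k) / (image of ∂_{k+1}):

  H_0: rank C_0 − rank ∂_1 = 7 − 6 = 1, and the invariant factors of ∂_1 are all 1, so H_0 ≅ Z.
  H_1: rank ker ∂_1 − rank ∂_2 = (18 − 6) − 12 = 0, and ∂_2 has invariant factor 2 > 1, so H_1 ≅ Z_2.
  H_2: rank ker ∂_2 − rank ∂_3 = (12 − 12) − 0 = 0, and there is no ∂_3, so H_2 ≅ 0.

As a check, the Euler characteristic is 7 − 18 + 12 = 1, which agrees with 1 − 0 + 0 = 1.
(K is a triangulation of the real projective plane RP^2.)

H_0 = Z,  H_1 = Z_2,  H_2 = 0.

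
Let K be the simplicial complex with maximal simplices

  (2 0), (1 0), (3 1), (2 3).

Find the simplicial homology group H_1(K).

H_1 ≅ Z.

Fix the vertex order 0 < 1 < 2 < 3 and write every simplex with vertices in increasing order. Then dim K = 1 and the simplices of K are:

  0-simplices (4): [0], [1], [2], [3]
  1-simplices (4): [0,1], [0,2], [1,3], [2,3]

giving chain groups C_0 ≅ Z^4, C_1 ≅ Z^4.

∂_1: C_1 → C_0 maps an edge to its endpoints' difference, ∂[p,q] = q − p. For instance
  ∂[0,2] = [2] − [0].
The resulting 4×4 matrix has rank 3, and its Smith normal form has invariant factors (1,1,1).

Now H_k = ker ∂_k / im ∂_{k+1}, so:

  H_1: rank ker ∂_1 − rank ∂_2 = (4 − 3) − 0 = 1, and there is no ∂_2, so H_1 = Z.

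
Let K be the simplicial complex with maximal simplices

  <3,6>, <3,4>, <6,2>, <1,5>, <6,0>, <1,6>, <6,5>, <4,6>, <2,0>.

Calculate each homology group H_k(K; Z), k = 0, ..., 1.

H_0 ≅ Z,  H_1 ≅ Z^3.

Order the vertices as 0 < 1 < 2 < 3 < 4 < 5 < 6. Listing each simplex with vertices in this order, K has dimension 1 with simplices:

  0-simplices (7): [0], [1], [2], [3], [4], [5], [6]
  1-simplices (9): [0,2], [0,6], [1,5], [1,6], [2,6], [3,4], [3,6], [4,6], [5,6]

so the chain groups are C_0 ≅ Z^7, C_1 ≅ Z^9.

∂_1: C_1 → C_0 is given by ∂[p,q] = [q] − [p]. For instance
  ∂[5,6] = [6] − [5].
As a 7×9 matrix over Z this has rank 6, with invariant factors (1,1,1,1,1,1).

From H_k ≅ ker(∂_k) / im(∂_{k+1}) we obtain:

  H_0: rank C_0 − rank ∂_1 = 7 − 6 = 1, and the invariant factors of ∂_1 are all 1, so H_0 = Z.
  H_1: rank ker ∂_1 − rank ∂_2 = (9 − 6) − 0 = 3, and there is no ∂_2, so H_1 = Z^3.

As a check, the Euler characteristic is 7 − 9 = -2, which agrees with 1 − 3 = -2.
(K is a triangulation of a wedge of 3 circles.)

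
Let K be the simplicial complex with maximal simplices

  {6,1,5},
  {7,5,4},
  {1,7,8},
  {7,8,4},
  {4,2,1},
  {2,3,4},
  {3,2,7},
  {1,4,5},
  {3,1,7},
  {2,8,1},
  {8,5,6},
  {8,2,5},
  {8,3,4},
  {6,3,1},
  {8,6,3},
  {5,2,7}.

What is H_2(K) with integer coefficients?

H_2 = Z.

Take the total order 1 < 2 < 3 < 4 < 5 < 6 < 7 < 8 on the vertex set. Then K (dimension 2) consists of the simplices:

  0-simplices (8): [1], [2], [3], [4], [5], [6], [7], [8]
  1-simplices (24): (24 of them)
  2-simplices (16): [1,2,4], [1,2,8], [1,3,6], [1,3,7], [1,4,5], [1,5,6], [1,7,8], [2,3,4], [2,3,7], [2,5,7], [2,5,8], [3,4,8], [3,6,8], [4,5,7], [4,7,8], [5,6,8]

Hence C_0 ≅ Z^8, C_1 ≅ Z^24, C_2 ≅ Z^16.

The boundary map ∂_1: C_1 → C_0 sends each edge [p,q] (with p < q) to q − p. For instance
  ∂[3,8] = [8] − [3].
As a 8×24 matrix over Z this has rank 7, with invariant factors (1,1,1,1,1,1,1).

Boundary ∂_2: C_2 → C_1 sends each 2-simplex [p,q,r] to [q,r] − [p,r] + [p,q]. For instance
  ∂[2,3,4] = [3,4] − [2,4] + [2,3],
  ∂[2,5,8] = [5,8] − [2,8] + [2,5].
The resulting 24×16 matrix has rank 15, and its Smith normal form has invariant factors (1,1,1,1,1,1,1,1,1,1,1,1,1,1,1).

Computing H_k = (kernel of ∂_k) / (image of ∂_{k+1}):

  H_2: rank ker ∂_2 − rank ∂_3 = (16 − 15) − 0 = 1, and there is no ∂_3, so H_2 ≅ Z.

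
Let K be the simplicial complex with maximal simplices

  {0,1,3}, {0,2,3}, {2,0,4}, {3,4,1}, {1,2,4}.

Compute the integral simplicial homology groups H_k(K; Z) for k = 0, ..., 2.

H_0 ≅ Z,  H_1 ≅ Z,  H_2 = 0.

Fix the vertex order 0 < 1 < 2 < 3 < 4 and write every simplex with vertices in increasing order. Then dim K = 2 and the simplices of K are:

  0-simplices (5): [0], [1], [2], [3], [4]
  1-simplices (10): [0,1], [0,2], [0,3], [0,4], [1,2], [1,3], [1,4], [2,3], [2,4], [3,4]
  2-simplices (5): [0,1,3], [0,2,3], [0,2,4], [1,2,4], [1,3,4]

Hence C_0 ≅ Z^5, C_1 ≅ Z^10, C_2 ≅ Z^5.

∂_1: C_1 → C_0 is given by ∂[p,q] = [q] − [p].
The resulting 5×10 matrix has rank 4, and its Smith normal form has invariant factors (1,1,1,1).

The boundary map ∂_2: C_2 → C_1 sends each 2-simplex [p,q,r] to [q,r] − [p,r] + [p,q]. For instance
  ∂[0,1,3] = [1,3] − [0,3] + [0,1],
  ∂[0,2,4] = [2,4] − [0,4] + [0,2].
The 10×5 boundary matrix has rank 5 and Smith normal form diag(1,1,1,1,1).

Now H_k = ker ∂_k / im ∂_{k+1}, so:

  H_0: rank C_0 − rank ∂_1 = 5 − 4 = 1, and the invariant factors of ∂_1 are all 1, so H_0 ≅ Z.
  H_1: rank ker ∂_1 − rank ∂_2 = (10 − 4) − 5 = 1, and the invariant factors of ∂_2 are all 1, so H_1 ≅ Z.
  H_2: rank ker ∂_2 − rank ∂_3 = (5 − 5) − 0 = 0, and there is no ∂_3, so H_2 ≅ 0.

As a check, the Euler characteristic is 5 − 10 + 5 = 0, which agrees with 1 − 1 + 0 = 0.
(K is a triangulation of the Möbius band.)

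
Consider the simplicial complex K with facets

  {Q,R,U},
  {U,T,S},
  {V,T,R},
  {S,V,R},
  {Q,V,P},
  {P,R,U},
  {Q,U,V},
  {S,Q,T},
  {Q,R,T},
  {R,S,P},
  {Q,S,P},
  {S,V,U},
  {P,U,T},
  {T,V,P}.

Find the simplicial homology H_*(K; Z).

Fix the vertex order P < Q < R < S < T < U < V and write every simplex with vertices in increasing order. Then dim K = 2 and the simplices of K are:

  0-simplices (7): P, Q, R, S, T, U, V
  1-simplices (21): PQ, PR, PS, PT, PU, PV, QR, QS, QT, QU, QV, RS, RT, RU, RV, ST, SU, SV, TU, TV, UV
  2-simplices (14): PQS, PQV, PRS, PRU, PTU, PTV, QRT, QRU, QST, QUV, RSV, RTV, STU, SUV

so the chain groups are C_0 ≅ Z^7, C_1 ≅ Z^21, C_2 ≅ Z^14.

The boundary map ∂_1: C_1 → C_0 is given by ∂[p,q] = [q] − [p]. For instance
  ∂RS = S − R.
As a 7×21 matrix over Z this has rank 6, with invariant factors (1,1,1,1,1,1).

∂_2: C_2 → C_1 acts by ∂[p,q,r] = [q,r] − [p,r] + [p,q]. For instance
  ∂PRS = RS − PS + PR,
  ∂STU = TU − SU + ST.
The resulting 21×14 matrix has rank 13, and its Smith normal form has invariant factors (1,1,1,1,1,1,1,1,1,1,1,1,1).

Computing H_k = (kernel of ∂_k) / (image of ∂_{k+1}):

  H_0: rank C_0 − rank ∂_1 = 7 − 6 = 1, and the invariant factors of ∂_1 are all 1, so H_0 = Z.
  H_1: rank ker ∂_1 − rank ∂_2 = (21 − 6) − 13 = 2, and the invariant factors of ∂_2 are all 1, so H_1 = Z^2.
  H_2: rank ker ∂_2 − rank ∂_3 = (14 − 13) − 0 = 1, and there is no ∂_3, so H_2 = Z.

H_0 ≅ Z,  H_1 ≅ Z^2,  H_2 ≅ Z.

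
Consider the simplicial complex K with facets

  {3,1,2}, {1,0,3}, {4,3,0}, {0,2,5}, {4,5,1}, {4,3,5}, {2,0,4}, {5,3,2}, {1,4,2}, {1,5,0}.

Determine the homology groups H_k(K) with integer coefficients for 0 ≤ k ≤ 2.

K has 6 vertices, 15 edges, 10 triangles.
rank ∂_0 = 0, rank ∂_1 = 5 ⇒ b_0 = 6 − 0 − 5 = 1; all invariant factors of ∂_1 are 1 so no torsion. So H_0 = Z.
rank ∂_1 = 5, rank ∂_2 = 10 ⇒ b_1 = 15 − 5 − 10 = 0; ∂_2 has invariant factor(s) [2] giving torsion. So H_1 = Z/2.
rank ∂_2 = 10, rank ∂_3 = 0 ⇒ b_2 = 10 − 10 − 0 = 0. So H_2 = 0.

H_0 = Z,  H_1 = Z/2,  H_2 = 0.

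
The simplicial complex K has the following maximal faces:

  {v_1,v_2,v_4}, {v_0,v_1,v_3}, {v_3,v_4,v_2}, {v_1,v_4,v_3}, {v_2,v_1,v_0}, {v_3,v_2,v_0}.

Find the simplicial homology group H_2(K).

Take the total order v_0 < v_1 < v_2 < v_3 < v_4 on the vertex set. Then K (dimension 2) consists of the simplices:

  0-simplices (5): [v_0], [v_1], [v_2], [v_3], [v_4]
  1-simplices (9): [v_0,v_1], [v_0,v_2], [v_0,v_3], [v_1,v_2], [v_1,v_3], [v_1,v_4], [v_2,v_3], [v_2,v_4], [v_3,v_4]
  2-simplices (6): [v_0,v_1,v_2], [v_0,v_1,v_3], [v_0,v_2,v_3], [v_1,v_2,v_4], [v_1,v_3,v_4], [v_2,v_3,v_4]

giving chain groups C_0 ≅ Z^5, C_1 ≅ Z^9, C_2 ≅ Z^6.

The boundary map ∂_1: C_1 → C_0 maps an edge to its endpoints' difference, ∂[p,q] = q − p. For instance
  ∂[v_0,v_3] = [v_3] − [v_0].
This gives a 5×9 integer matrix of rank 4; reducing to Smith normal form yields diagonal entries (1,1,1,1).

Boundary ∂_2: C_2 → C_1 acts by ∂[p,q,r] = [q,r] − [p,r] + [p,q]. For instance
  ∂[v_0,v_2,v_3] = [v_2,v_3] − [v_0,v_3] + [v_0,v_2],
  ∂[v_0,v_1,v_3] = [v_1,v_3] − [v_0,v_3] + [v_0,v_1].
The resulting 9×6 matrix has rank 5, and its Smith normal form has invariant factors (1,1,1,1,1).

From H_k ≅ ker(∂_k) / im(∂_{k+1}) we obtain:

  H_2: rank ker ∂_2 − rank ∂_3 = (6 − 5) − 0 = 1, and there is no ∂_3, so H_2 ≅ Z.

H_2 ≅ Z.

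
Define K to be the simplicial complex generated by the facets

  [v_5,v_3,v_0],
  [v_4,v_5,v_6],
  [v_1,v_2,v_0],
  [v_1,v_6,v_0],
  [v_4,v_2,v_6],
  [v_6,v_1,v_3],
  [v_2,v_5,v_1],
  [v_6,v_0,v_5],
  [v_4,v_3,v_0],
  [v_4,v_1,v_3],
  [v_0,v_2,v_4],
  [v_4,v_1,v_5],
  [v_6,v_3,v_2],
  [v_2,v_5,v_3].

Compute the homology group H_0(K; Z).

Order the vertices as v_0 < v_1 < v_2 < v_3 < v_4 < v_5 < v_6. Listing each simplex with vertices in this order, K has dimension 2 with simplices:

  0-simplices (7): [v_0], [v_1], [v_2], [v_3], [v_4], [v_5], [v_6]
  1-simplices (21): (21 of them)
  2-simplices (14): (14 of them)

Hence C_0 ≅ Z^7, C_1 ≅ Z^21, C_2 ≅ Z^14.

Boundary ∂_1: C_1 → C_0 maps an edge to its endpoints' difference, ∂[p,q] = q − p.
The 7×21 boundary matrix has rank 6 and Smith normal form diag(1,1,1,1,1,1).

∂_2: C_2 → C_1 acts by ∂[p,q,r] = [q,r] − [p,r] + [p,q]. For instance
  ∂[v_4,v_5,v_6] = [v_5,v_6] − [v_4,v_6] + [v_4,v_5],
  ∂[v_1,v_3,v_4] = [v_3,v_4] − [v_1,v_4] + [v_1,v_3].
The 21×14 boundary matrix has rank 13 and Smith normal form diag(1,1,1,1,1,1,1,1,1,1,1,1,1).

Now H_k = ker ∂_k / im ∂_{k+1}, so:

  H_0: rank C_0 − rank ∂_1 = 7 − 6 = 1, and the invariant factors of ∂_1 are all 1, so H_0 = Z.

(K is a triangulation of the torus T^2.)

H_0 ≅ Z.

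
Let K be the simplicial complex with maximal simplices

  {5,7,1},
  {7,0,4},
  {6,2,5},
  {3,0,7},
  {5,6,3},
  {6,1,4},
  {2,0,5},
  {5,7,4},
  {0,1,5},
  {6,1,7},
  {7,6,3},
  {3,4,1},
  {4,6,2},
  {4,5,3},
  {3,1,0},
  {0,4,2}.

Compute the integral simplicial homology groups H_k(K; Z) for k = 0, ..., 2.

We work with the vertex ordering 0 < 1 < 2 < 3 < 4 < 5 < 6 < 7. The simplices of K, each written with vertices in increasing order, are:

  0-simplices (8): [0], [1], [2], [3], [4], [5], [6], [7]
  1-simplices (24): (24 of them)
  2-simplices (16): [0,1,3], [0,1,5], [0,2,4], [0,2,5], [0,3,7], [0,4,7], [1,3,4], [1,4,6], [1,5,7], [1,6,7], [2,4,6], [2,5,6], [3,4,5], [3,5,6], [3,6,7], [4,5,7]

Hence C_0 ≅ Z^8, C_1 ≅ Z^24, C_2 ≅ Z^16.

∂_1: C_1 → C_0 is given by ∂[p,q] = [q] − [p].
This gives a 8×24 integer matrix of rank 7; reducing to Smith normal form yields diagonal entries (1,1,1,1,1,1,1).

∂_2: C_2 → C_1 sends each 2-simplex [p,q,r] to [q,r] − [p,r] + [p,q]. For instance
  ∂[1,6,7] = [6,7] − [1,7] + [1,6],
  ∂[1,3,4] = [3,4] − [1,4] + [1,3].
The resulting 24×16 matrix has rank 15, and its Smith normal form has invariant factors (1,1,1,1,1,1,1,1,1,1,1,1,1,1,1).

Reading off H_k = ker ∂_k / im ∂_{k+1}:

  H_0: rank C_0 − rank ∂_1 = 8 − 7 = 1, and the invariant factors of ∂_1 are all 1, so H_0 = Z.
  H_1: rank ker ∂_1 − rank ∂_2 = (24 − 7) − 15 = 2, and the invariant factors of ∂_2 are all 1, so H_1 = Z^2.
  H_2: rank ker ∂_2 − rank ∂_3 = (16 − 15) − 0 = 1, and there is no ∂_3, so H_2 = Z.

As a check, the Euler characteristic is 8 − 24 + 16 = 0, which agrees with 1 − 2 + 1 = 0.
(K is a triangulation of the torus T^2.)

H_0 = Z,  H_1 = Z^2,  H_2 = Z.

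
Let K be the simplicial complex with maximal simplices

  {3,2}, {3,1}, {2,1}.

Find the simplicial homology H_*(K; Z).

We work with the vertex ordering 1 < 2 < 3. The simplices of K, each written with vertices in increasing order, are:

  0-simplices (3): [1], [2], [3]
  1-simplices (3): [1,2], [1,3], [2,3]

Hence C_0 ≅ Z^3, C_1 ≅ Z^3.

∂_1: C_1 → C_0 maps an edge to its endpoints' difference, ∂[p,q] = q − p. For instance
  ∂[1,2] = [2] − [1].
As a 3×3 matrix over Z this has rank 2, with invariant factors (1,1).

Now H_k = ker ∂_k / im ∂_{k+1}, so:

  H_0: rank C_0 − rank ∂_1 = 3 − 2 = 1, and the invariant factors of ∂_1 are all 1, so H_0 = Z.
  H_1: rank ker ∂_1 − rank ∂_2 = (3 − 2) − 0 = 1, and there is no ∂_2, so H_1 = Z.

As a check, the Euler characteristic is 3 − 3 = 0, which agrees with 1 − 1 = 0.

H_0 ≅ Z,  H_1 ≅ Z.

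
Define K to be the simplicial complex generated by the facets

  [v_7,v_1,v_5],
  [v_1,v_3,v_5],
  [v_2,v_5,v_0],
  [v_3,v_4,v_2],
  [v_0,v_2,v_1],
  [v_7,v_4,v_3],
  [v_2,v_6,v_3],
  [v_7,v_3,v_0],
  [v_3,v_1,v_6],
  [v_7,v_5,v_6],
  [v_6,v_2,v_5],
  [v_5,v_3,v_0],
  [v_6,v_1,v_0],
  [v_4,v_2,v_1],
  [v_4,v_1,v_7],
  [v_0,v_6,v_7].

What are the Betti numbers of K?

Take the total order v_0 < v_1 < v_2 < v_3 < v_4 < v_5 < v_6 < v_7 on the vertex set. Then K (dimension 2) consists of the simplices:

  0-simplices (8): [v_0], [v_1], [v_2], [v_3], [v_4], [v_5], [v_6], [v_7]
  1-simplices (24): (24 of them)
  2-simplices (16): (16 of them)

so the chain groups are C_0 ≅ Z^8, C_1 ≅ Z^24, C_2 ≅ Z^16.

∂_1: C_1 → C_0 maps an edge to its endpoints' difference, ∂[p,q] = q − p. For instance
  ∂[v_4,v_7] = [v_7] − [v_4].
The resulting 8×24 matrix has rank 7, and its Smith normal form has invariant factors (1,1,1,1,1,1,1).

∂_2: C_2 → C_1 maps a triangle to the signed sum of its edges. For instance
  ∂[v_0,v_3,v_5] = [v_3,v_5] − [v_0,v_5] + [v_0,v_3],
  ∂[v_1,v_4,v_7] = [v_4,v_7] − [v_1,v_7] + [v_1,v_4].
The 24×16 boundary matrix has rank 15 and Smith normal form diag(1,1,1,1,1,1,1,1,1,1,1,1,1,1,1).

Reading off H_k = ker ∂_k / im ∂_{k+1}:

  H_0: rank C_0 − rank ∂_1 = 8 − 7 = 1, and the invariant factors of ∂_1 are all 1, so H_0 ≅ Z.
  H_1: rank ker ∂_1 − rank ∂_2 = (24 − 7) − 15 = 2, and the invariant factors of ∂_2 are all 1, so H_1 ≅ Z^2.
  H_2: rank ker ∂_2 − rank ∂_3 = (16 − 15) − 0 = 1, and there is no ∂_3, so H_2 ≅ Z.

(K is a triangulation of the torus T^2.)

Hence the Betti numbers are b_0 = 1, b_1 = 2, b_2 = 1.

b_0 = 1, b_1 = 2, b_2 = 1.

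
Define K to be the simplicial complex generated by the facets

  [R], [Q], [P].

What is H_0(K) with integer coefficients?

H_0 ≅ Z^3.

K has 3 vertices.
rank ∂_0 = 0, rank ∂_1 = 0 ⇒ b_0 = 3 − 0 − 0 = 3. So H_0 ≅ Z^3.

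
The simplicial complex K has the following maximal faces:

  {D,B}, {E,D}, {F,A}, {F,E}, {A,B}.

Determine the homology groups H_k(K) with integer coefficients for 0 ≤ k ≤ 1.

H_0 ≅ Z,  H_1 ≅ Z.

Take the total order A < B < D < E < F on the vertex set. Then K (dimension 1) consists of the simplices:

  0-simplices (5): A, B, D, E, F
  1-simplices (5): AB, AF, BD, DE, EF

Hence C_0 ≅ Z^5, C_1 ≅ Z^5.

The boundary map ∂_1: C_1 → C_0 is given by ∂[p,q] = [q] − [p]. For instance
  ∂EF = F − E.
As a 5×5 matrix over Z this has rank 4, with invariant factors (1,1,1,1).

Computing H_k = (kernel of ∂_k) / (image of ∂_{k+1}):

  H_0: rank C_0 − rank ∂_1 = 5 − 4 = 1, and the invariant factors of ∂_1 are all 1, so H_0 = Z.
  H_1: rank ker ∂_1 − rank ∂_2 = (5 − 4) − 0 = 1, and there is no ∂_2, so H_1 = Z.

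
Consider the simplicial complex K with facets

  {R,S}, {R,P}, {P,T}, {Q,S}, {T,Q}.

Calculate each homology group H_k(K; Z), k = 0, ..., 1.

Fix the vertex order P < Q < R < S < T and write every simplex with vertices in increasing order. Then dim K = 1 and the simplices of K are:

  0-simplices (5): P, Q, R, S, T
  1-simplices (5): PR, PT, QS, QT, RS

Hence C_0 ≅ Z^5, C_1 ≅ Z^5.

Boundary ∂_1: C_1 → C_0 is given by ∂[p,q] = [q] − [p]. For instance
  ∂PT = T − P.
The resulting 5×5 matrix has rank 4, and its Smith normal form has invariant factors (1,1,1,1).

Reading off H_k = ker ∂_k / im ∂_{k+1}:

  H_0: rank C_0 − rank ∂_1 = 5 − 4 = 1, and the invariant factors of ∂_1 are all 1, so H_0 = Z.
  H_1: rank ker ∂_1 − rank ∂_2 = (5 − 4) − 0 = 1, and there is no ∂_2, so H_1 = Z.

H_0 = Z,  H_1 = Z.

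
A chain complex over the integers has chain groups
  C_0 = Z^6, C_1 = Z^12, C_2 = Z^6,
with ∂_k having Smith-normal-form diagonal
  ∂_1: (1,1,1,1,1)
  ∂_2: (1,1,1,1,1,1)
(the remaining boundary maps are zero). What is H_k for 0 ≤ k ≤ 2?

H_0 = Z,  H_1 = Z,  H_2 = 0.

H_0: b_0 = 6 − 0 − 5 = 1; torsion from ∂_1 factors > 1: none. So H_0 = Z.
H_1: b_1 = 12 − 5 − 6 = 1; torsion from ∂_2 factors > 1: none. So H_1 = Z.
H_2: b_2 = 6 − 6 − 0 = 0; torsion from ∂_3 factors > 1: none. So H_2 = 0.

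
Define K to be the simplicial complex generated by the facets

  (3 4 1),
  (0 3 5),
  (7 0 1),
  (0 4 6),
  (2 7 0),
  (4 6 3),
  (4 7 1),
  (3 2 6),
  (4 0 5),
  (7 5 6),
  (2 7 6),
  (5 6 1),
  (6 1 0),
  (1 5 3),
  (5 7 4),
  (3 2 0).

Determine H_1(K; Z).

We work with the vertex ordering 0 < 1 < 2 < 3 < 4 < 5 < 6 < 7. The simplices of K, each written with vertices in increasing order, are:

  0-simplices (8): [0], [1], [2], [3], [4], [5], [6], [7]
  1-simplices (24): (24 of them)
  2-simplices (16): [0,1,6], [0,1,7], [0,2,3], [0,2,7], [0,3,5], [0,4,5], [0,4,6], [1,3,4], [1,3,5], [1,4,7], [1,5,6], [2,3,6], [2,6,7], [3,4,6], [4,5,7], [5,6,7]

so the chain groups are C_0 ≅ Z^8, C_1 ≅ Z^24, C_2 ≅ Z^16.

The boundary map ∂_1: C_1 → C_0 is given by ∂[p,q] = [q] − [p]. For instance
  ∂[3,6] = [6] − [3].
As a 8×24 matrix over Z this has rank 7, with invariant factors (1,1,1,1,1,1,1).

The boundary map ∂_2: C_2 → C_1 acts by ∂[p,q,r] = [q,r] − [p,r] + [p,q]. For instance
  ∂[0,1,7] = [1,7] − [0,7] + [0,1],
  ∂[1,4,7] = [4,7] − [1,7] + [1,4].
The 24×16 boundary matrix has rank 15 and Smith normal form diag(1,1,1,1,1,1,1,1,1,1,1,1,1,1,1).

From H_k ≅ ker(∂_k) / im(∂_{k+1}) we obtain:

  H_1: rank ker ∂_1 − rank ∂_2 = (24 − 7) − 15 = 2, and the invariant factors of ∂_2 are all 1, so H_1 = Z^2.

H_1 ≅ Z^2.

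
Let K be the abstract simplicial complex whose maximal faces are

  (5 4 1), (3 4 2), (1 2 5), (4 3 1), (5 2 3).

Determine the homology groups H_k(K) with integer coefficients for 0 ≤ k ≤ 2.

We work with the vertex ordering 1 < 2 < 3 < 4 < 5. The simplices of K, each written with vertices in increasing order, are:

  0-simplices (5): [1], [2], [3], [4], [5]
  1-simplices (10): [1,2], [1,3], [1,4], [1,5], [2,3], [2,4], [2,5], [3,4], [3,5], [4,5]
  2-simplices (5): [1,2,5], [1,3,4], [1,4,5], [2,3,4], [2,3,5]

Hence C_0 ≅ Z^5, C_1 ≅ Z^10, C_2 ≅ Z^5.

Boundary ∂_1: C_1 → C_0 sends each edge [p,q] (with p < q) to q − p. For instance
  ∂[2,4] = [4] − [2].
The resulting 5×10 matrix has rank 4, and its Smith normal form has invariant factors (1,1,1,1).

Boundary ∂_2: C_2 → C_1 acts by ∂[p,q,r] = [q,r] − [p,r] + [p,q]. For instance
  ∂[1,3,4] = [3,4] − [1,4] + [1,3],
  ∂[2,3,4] = [3,4] − [2,4] + [2,3].
As a 10×5 matrix over Z this has rank 5, with invariant factors (1,1,1,1,1).

From H_k ≅ ker(∂_k) / im(∂_{k+1}) we obtain:

  H_0: rank C_0 − rank ∂_1 = 5 − 4 = 1, and the invariant factors of ∂_1 are all 1, so H_0 = Z.
  H_1: rank ker ∂_1 − rank ∂_2 = (10 − 4) − 5 = 1, and the invariant factors of ∂_2 are all 1, so H_1 = Z.
  H_2: rank ker ∂_2 − rank ∂_3 = (5 − 5) − 0 = 0, and there is no ∂_3, so H_2 = 0.

As a check, the Euler characteristic is 5 − 10 + 5 = 0, which agrees with 1 − 1 + 0 = 0.
(K is a triangulation of the Möbius band.)

H_0 ≅ Z,  H_1 ≅ Z,  H_2 = 0.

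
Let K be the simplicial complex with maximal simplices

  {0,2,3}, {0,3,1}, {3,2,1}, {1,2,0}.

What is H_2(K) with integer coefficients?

Take the total order 0 < 1 < 2 < 3 on the vertex set. Then K (dimension 2) consists of the simplices:

  0-simplices (4): [0], [1], [2], [3]
  1-simplices (6): [0,1], [0,2], [0,3], [1,2], [1,3], [2,3]
  2-simplices (4): [0,1,2], [0,1,3], [0,2,3], [1,2,3]

so the chain groups are C_0 ≅ Z^4, C_1 ≅ Z^6, C_2 ≅ Z^4.

Boundary ∂_1: C_1 → C_0 sends each edge [p,q] (with p < q) to q − p.
This gives a 4×6 integer matrix of rank 3; reducing to Smith normal form yields diagonal entries (1,1,1).

Boundary ∂_2: C_2 → C_1 sends each 2-simplex [p,q,r] to [q,r] − [p,r] + [p,q]. For instance
  ∂[0,1,3] = [1,3] − [0,3] + [0,1],
  ∂[0,1,2] = [1,2] − [0,2] + [0,1].
The 6×4 boundary matrix has rank 3 and Smith normal form diag(1,1,1).

Reading off H_k = ker ∂_k / im ∂_{k+1}:

  H_2: rank ker ∂_2 − rank ∂_3 = (4 − 3) − 0 = 1, and there is no ∂_3, so H_2 ≅ Z.

H_2 = Z.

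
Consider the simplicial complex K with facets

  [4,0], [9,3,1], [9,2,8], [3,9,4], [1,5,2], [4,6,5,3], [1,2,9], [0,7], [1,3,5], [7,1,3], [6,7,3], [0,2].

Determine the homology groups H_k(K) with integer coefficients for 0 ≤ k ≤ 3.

H_0 ≅ Z,  H_1 ≅ Z^2,  H_2 = 0,  H_3 = 0.

Fix the vertex order 0 < 1 < 2 < 3 < 4 < 5 < 6 < 7 < 8 < 9 and write every simplex with vertices in increasing order. Then dim K = 3 and the simplices of K are:

  0-simplices (10): [0], [1], [2], [3], [4], [5], [6], [7], [8], [9]
  1-simplices (22): [0,2], [0,4], [0,7], [1,2], [1,3], [1,5], [1,7], [1,9], [2,5], [2,8], [2,9], [3,4], [3,5], [3,6], [3,7], [3,9], [4,5], [4,6], [4,9], [5,6], [6,7], [8,9]
  2-simplices (12): [1,2,5], [1,2,9], [1,3,5], [1,3,7], [1,3,9], [2,8,9], [3,4,5], [3,4,6], [3,4,9], [3,5,6], [3,6,7], [4,5,6]
  3-simplices (1): [3,4,5,6]

giving chain groups C_0 ≅ Z^10, C_1 ≅ Z^22, C_2 ≅ Z^12, C_3 ≅ Z^1.

The boundary map ∂_1: C_1 → C_0 maps an edge to its endpoints' difference, ∂[p,q] = q − p. For instance
  ∂[1,2] = [2] − [1].
The 10×22 boundary matrix has rank 9 and Smith normal form diag(1,1,1,1,1,1,1,1,1).

Boundary ∂_2: C_2 → C_1 maps a triangle to the signed sum of its edges. For instance
  ∂[3,4,6] = [4,6] − [3,6] + [3,4],
  ∂[1,3,9] = [3,9] − [1,9] + [1,3].
The resulting 22×12 matrix has rank 11, and its Smith normal form has invariant factors (1,1,1,1,1,1,1,1,1,1,1).

Boundary ∂_3: C_3 → C_2 sends each 3-simplex σ to the alternating sum Σ_i (−1)^i (σ with its i-th vertex removed). For instance
  ∂[3,4,5,6] = [4,5,6] − [3,5,6] + [3,4,6] − [3,4,5].
The resulting 12×1 matrix has rank 1, and its Smith normal form has invariant factors (1).

Now H_k = ker ∂_k / im ∂_{k+1}, so:

  H_0: rank C_0 − rank ∂_1 = 10 − 9 = 1, and the invariant factors of ∂_1 are all 1, so H_0 ≅ Z.
  H_1: rank ker ∂_1 − rank ∂_2 = (22 − 9) − 11 = 2, and the invariant factors of ∂_2 are all 1, so H_1 ≅ Z^2.
  H_2: rank ker ∂_2 − rank ∂_3 = (12 − 11) − 1 = 0, and the invariant factors of ∂_3 are all 1, so H_2 ≅ 0.
  H_3: rank ker ∂_3 − rank ∂_4 = (1 − 1) − 0 = 0, and there is no ∂_4, so H_3 ≅ 0.

As a check, the Euler characteristic is 10 − 22 + 12 − 1 = -1, which agrees with 1 − 2 + 0 − 0 = -1.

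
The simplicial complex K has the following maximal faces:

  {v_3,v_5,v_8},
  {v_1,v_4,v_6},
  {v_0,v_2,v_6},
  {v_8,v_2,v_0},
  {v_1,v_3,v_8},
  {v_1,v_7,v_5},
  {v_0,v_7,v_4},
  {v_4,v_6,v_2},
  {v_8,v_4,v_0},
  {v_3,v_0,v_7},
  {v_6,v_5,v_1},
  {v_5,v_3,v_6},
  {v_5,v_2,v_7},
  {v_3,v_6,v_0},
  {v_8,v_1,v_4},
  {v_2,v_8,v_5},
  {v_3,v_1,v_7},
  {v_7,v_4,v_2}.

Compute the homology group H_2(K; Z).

K has 9 vertices, 27 edges, 18 triangles.
rank ∂_2 = 18, rank ∂_3 = 0 ⇒ b_2 = 18 − 18 − 0 = 0. So H_2 ≅ 0.

H_2 ≅ 0.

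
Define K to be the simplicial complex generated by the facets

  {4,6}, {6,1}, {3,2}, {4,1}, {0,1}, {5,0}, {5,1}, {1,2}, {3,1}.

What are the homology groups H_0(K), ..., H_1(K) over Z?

Take the total order 0 < 1 < 2 < 3 < 4 < 5 < 6 on the vertex set. Then K (dimension 1) consists of the simplices:

  0-simplices (7): [0], [1], [2], [3], [4], [5], [6]
  1-simplices (9): [0,1], [0,5], [1,2], [1,3], [1,4], [1,5], [1,6], [2,3], [4,6]

giving chain groups C_0 ≅ Z^7, C_1 ≅ Z^9.

∂_1: C_1 → C_0 maps an edge to its endpoints' difference, ∂[p,q] = q − p. For instance
  ∂[0,1] = [1] − [0].
The 7×9 boundary matrix has rank 6 and Smith normal form diag(1,1,1,1,1,1).

Computing H_k = (kernel of ∂_k) / (image of ∂_{k+1}):

  H_0: rank C_0 − rank ∂_1 = 7 − 6 = 1, and the invariant factors of ∂_1 are all 1, so H_0 ≅ Z.
  H_1: rank ker ∂_1 − rank ∂_2 = (9 − 6) − 0 = 3, and there is no ∂_2, so H_1 ≅ Z^3.

(K is a triangulation of a wedge of 3 circles.)

H_0 ≅ Z,  H_1 ≅ Z^3.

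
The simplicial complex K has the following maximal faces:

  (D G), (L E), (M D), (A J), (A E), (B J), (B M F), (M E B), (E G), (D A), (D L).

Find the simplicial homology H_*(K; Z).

Fix the vertex order A < B < D < E < F < G < J < L < M and write every simplex with vertices in increasing order. Then dim K = 2 and the simplices of K are:

  0-simplices (9): A, B, D, E, F, G, J, L, M
  1-simplices (14): AD, AE, AJ, BE, BF, BJ, BM, DG, DL, DM, EG, EL, EM, FM
  2-simplices (2): BEM, BFM

so the chain groups are C_0 ≅ Z^9, C_1 ≅ Z^14, C_2 ≅ Z^2.

∂_1: C_1 → C_0 sends each edge [p,q] (with p < q) to q − p. For instance
  ∂AJ = J − A.
The 9×14 boundary matrix has rank 8 and Smith normal form diag(1,1,1,1,1,1,1,1).

The boundary map ∂_2: C_2 → C_1 maps a triangle to the signed sum of its edges. For instance
  ∂BEM = EM − BM + BE,
  ∂BFM = FM − BM + BF.
This gives a 14×2 integer matrix of rank 2; reducing to Smith normal form yields diagonal entries (1,1).

From H_k ≅ ker(∂_k) / im(∂_{k+1}) we obtain:

  H_0: rank C_0 − rank ∂_1 = 9 − 8 = 1, and the invariant factors of ∂_1 are all 1, so H_0 ≅ Z.
  H_1: rank ker ∂_1 − rank ∂_2 = (14 − 8) − 2 = 4, and the invariant factors of ∂_2 are all 1, so H_1 ≅ Z^4.
  H_2: rank ker ∂_2 − rank ∂_3 = (2 − 2) − 0 = 0, and there is no ∂_3, so H_2 ≅ 0.

As a check, the Euler characteristic is 9 − 14 + 2 = -3, which agrees with 1 − 4 + 0 = -3.

H_0 ≅ Z,  H_1 ≅ Z^4,  H_2 = 0.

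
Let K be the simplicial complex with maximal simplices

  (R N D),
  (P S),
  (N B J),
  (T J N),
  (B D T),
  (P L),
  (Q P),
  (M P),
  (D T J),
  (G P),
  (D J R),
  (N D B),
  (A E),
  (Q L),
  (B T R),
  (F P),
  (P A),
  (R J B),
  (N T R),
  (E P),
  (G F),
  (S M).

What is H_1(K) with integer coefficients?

Order the vertices as A < B < D < E < F < G < J < L < M < N < P < Q < R < S < T. Listing each simplex with vertices in this order, K has dimension 2 with simplices:

  0-simplices (15): A, B, D, E, F, G, J, L, M, N, P, Q, R, S, T
  1-simplices (27): AE, AP, BD, BJ, BN, BR, BT, DJ, DN, DR, DT, EP, FG, FP, GP, JN, JR, JT, LP, LQ, MP, MS, NR, NT, PQ, PS, RT
  2-simplices (10): BDN, BDT, BJN, BJR, BRT, DJR, DJT, DNR, JNT, NRT

so the chain groups are C_0 ≅ Z^15, C_1 ≅ Z^27, C_2 ≅ Z^10.

The boundary map ∂_1: C_1 → C_0 sends each edge [p,q] (with p < q) to q − p. For instance
  ∂JR = R − J.
As a 15×27 matrix over Z this has rank 13, with invariant factors (1,1,1,1,1,1,1,1,1,1,1,1,1).

Boundary ∂_2: C_2 → C_1 sends each 2-simplex [p,q,r] to [q,r] − [p,r] + [p,q]. For instance
  ∂DNR = NR − DR + DN,
  ∂DJR = JR − DR + DJ.
The resulting 27×10 matrix has rank 10, and its Smith normal form has invariant factors (1,1,1,1,1,1,1,1,1,2).

From H_k ≅ ker(∂_k) / im(∂_{k+1}) we obtain:

  H_1: rank ker ∂_1 − rank ∂_2 = (27 − 13) − 10 = 4, and ∂_2 has invariant factor 2 > 1, so H_1 ≅ Z^4 ⊕ Z/2.

(K is a triangulation of the disjoint union of the real projective plane RP^2 and a wedge of 4 circles.)

H_1 = Z^4 ⊕ Z/2.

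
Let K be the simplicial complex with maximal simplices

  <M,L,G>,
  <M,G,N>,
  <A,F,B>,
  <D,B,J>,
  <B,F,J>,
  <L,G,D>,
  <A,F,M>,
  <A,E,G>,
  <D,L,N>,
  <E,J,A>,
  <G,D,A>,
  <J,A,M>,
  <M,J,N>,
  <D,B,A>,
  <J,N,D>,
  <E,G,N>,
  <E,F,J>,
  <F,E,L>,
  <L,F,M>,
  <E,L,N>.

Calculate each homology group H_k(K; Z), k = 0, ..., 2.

K has 10 vertices, 30 edges, 20 triangles.
rank ∂_0 = 0, rank ∂_1 = 9 ⇒ b_0 = 10 − 0 − 9 = 1; all invariant factors of ∂_1 are 1 so no torsion. So H_0 = Z.
rank ∂_1 = 9, rank ∂_2 = 20 ⇒ b_1 = 30 − 9 − 20 = 1; ∂_2 has invariant factor(s) [2] giving torsion. So H_1 = Z ⊕ Z/2.
rank ∂_2 = 20, rank ∂_3 = 0 ⇒ b_2 = 20 − 20 − 0 = 0. So H_2 = 0.

H_0 = Z,  H_1 = Z ⊕ Z/2,  H_2 = 0.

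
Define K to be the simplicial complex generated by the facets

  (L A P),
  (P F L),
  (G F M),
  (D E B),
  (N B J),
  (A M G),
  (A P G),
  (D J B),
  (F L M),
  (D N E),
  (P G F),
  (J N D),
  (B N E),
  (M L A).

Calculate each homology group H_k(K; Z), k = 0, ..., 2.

Take the total order A < B < D < E < F < G < J < L < M < N < P on the vertex set. Then K (dimension 2) consists of the simplices:

  0-simplices (11): A, B, D, E, F, G, J, L, M, N, P
  1-simplices (21): AG, AL, AM, AP, BD, BE, BJ, BN, DE, DJ, DN, EN, FG, FL, FM, FP, GM, GP, JN, LM, LP
  2-simplices (14): AGM, AGP, ALM, ALP, BDE, BDJ, BEN, BJN, DEN, DJN, FGM, FGP, FLM, FLP

giving chain groups C_0 ≅ Z^11, C_1 ≅ Z^21, C_2 ≅ Z^14.

The boundary map ∂_1: C_1 → C_0 is given by ∂[p,q] = [q] − [p].
As a 11×21 matrix over Z this has rank 9, with invariant factors (1,1,1,1,1,1,1,1,1).

∂_2: C_2 → C_1 maps a triangle to the signed sum of its edges. For instance
  ∂FLM = LM − FM + FL,
  ∂DEN = EN − DN + DE.
The resulting 21×14 matrix has rank 12, and its Smith normal form has invariant factors (1,1,1,1,1,1,1,1,1,1,1,1).

Now H_k = ker ∂_k / im ∂_{k+1}, so:

  H_0: rank C_0 − rank ∂_1 = 11 − 9 = 2, and the invariant factors of ∂_1 are all 1, so H_0 ≅ Z^2.
  H_1: rank ker ∂_1 − rank ∂_2 = (21 − 9) − 12 = 0, and the invariant factors of ∂_2 are all 1, so H_1 ≅ 0.
  H_2: rank ker ∂_2 − rank ∂_3 = (14 − 12) − 0 = 2, and there is no ∂_3, so H_2 ≅ Z^2.

As a check, the Euler characteristic is 11 − 21 + 14 = 4, which agrees with 2 − 0 + 2 = 4.

H_0 = Z^2,  H_1 = 0,  H_2 = Z^2.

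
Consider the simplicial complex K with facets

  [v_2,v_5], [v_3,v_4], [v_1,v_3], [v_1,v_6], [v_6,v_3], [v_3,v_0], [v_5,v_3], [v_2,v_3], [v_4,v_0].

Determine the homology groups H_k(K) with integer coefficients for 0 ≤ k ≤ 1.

H_0 = Z,  H_1 = Z^3.

Order the vertices as v_0 < v_1 < v_2 < v_3 < v_4 < v_5 < v_6. Listing each simplex with vertices in this order, K has dimension 1 with simplices:

  0-simplices (7): [v_0], [v_1], [v_2], [v_3], [v_4], [v_5], [v_6]
  1-simplices (9): [v_0,v_3], [v_0,v_4], [v_1,v_3], [v_1,v_6], [v_2,v_3], [v_2,v_5], [v_3,v_4], [v_3,v_5], [v_3,v_6]

giving chain groups C_0 ≅ Z^7, C_1 ≅ Z^9.

∂_1: C_1 → C_0 maps an edge to its endpoints' difference, ∂[p,q] = q − p.
The resulting 7×9 matrix has rank 6, and its Smith normal form has invariant factors (1,1,1,1,1,1).

Computing H_k = (kernel of ∂_k) / (image of ∂_{k+1}):

  H_0: rank C_0 − rank ∂_1 = 7 − 6 = 1, and the invariant factors of ∂_1 are all 1, so H_0 = Z.
  H_1: rank ker ∂_1 − rank ∂_2 = (9 − 6) − 0 = 3, and there is no ∂_2, so H_1 = Z^3.

(K is a triangulation of a wedge of 3 circles.)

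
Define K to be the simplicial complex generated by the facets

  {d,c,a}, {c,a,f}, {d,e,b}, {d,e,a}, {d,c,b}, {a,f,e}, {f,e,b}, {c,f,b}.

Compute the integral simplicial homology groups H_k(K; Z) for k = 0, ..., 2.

H_0 ≅ Z,  H_1 = 0,  H_2 ≅ Z.

Fix the vertex order a < b < c < d < e < f and write every simplex with vertices in increasing order. Then dim K = 2 and the simplices of K are:

  0-simplices (6): a, b, c, d, e, f
  1-simplices (12): ac, ad, ae, af, bc, bd, be, bf, cd, cf, de, ef
  2-simplices (8): acd, acf, ade, aef, bcd, bcf, bde, bef

so the chain groups are C_0 ≅ Z^6, C_1 ≅ Z^12, C_2 ≅ Z^8.

Boundary ∂_1: C_1 → C_0 is given by ∂[p,q] = [q] − [p]. For instance
  ∂af = f − a.
As a 6×12 matrix over Z this has rank 5, with invariant factors (1,1,1,1,1).

Boundary ∂_2: C_2 → C_1 maps a triangle to the signed sum of its edges. For instance
  ∂acd = cd − ad + ac,
  ∂bef = ef − bf + be.
This gives a 12×8 integer matrix of rank 7; reducing to Smith normal form yields diagonal entries (1,1,1,1,1,1,1).

From H_k ≅ ker(∂_k) / im(∂_{k+1}) we obtain:

  H_0: rank C_0 − rank ∂_1 = 6 − 5 = 1, and the invariant factors of ∂_1 are all 1, so H_0 = Z.
  H_1: rank ker ∂_1 − rank ∂_2 = (12 − 5) − 7 = 0, and the invariant factors of ∂_2 are all 1, so H_1 = 0.
  H_2: rank ker ∂_2 − rank ∂_3 = (8 − 7) − 0 = 1, and there is no ∂_3, so H_2 = Z.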